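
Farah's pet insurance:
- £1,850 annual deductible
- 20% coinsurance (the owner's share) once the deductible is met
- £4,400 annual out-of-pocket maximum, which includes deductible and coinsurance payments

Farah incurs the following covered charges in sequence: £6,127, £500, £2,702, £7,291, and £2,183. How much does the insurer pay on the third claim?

£2,161.60

#1 (£6,127): deductible takes £1,850, £4,277 remains; owner's 20% is £855.40. Owner owes £2,705.40 (running OOP £2,705.40). Insurer: £6,127 − £2,705.40 = £3,421.60.
#2 (£500): 20% coinsurance on £500 = £100. Owner pays £100; OOP now £2,805.40. Insurer: £500 − £100 = £400.
#3 (£2,702): deductible already satisfied, so owner's share is 20% × £2,702 = £540.40. Cost to owner: £540.40. OOP to date £3,345.80. Insurer: £2,702 − £540.40 = £2,161.60.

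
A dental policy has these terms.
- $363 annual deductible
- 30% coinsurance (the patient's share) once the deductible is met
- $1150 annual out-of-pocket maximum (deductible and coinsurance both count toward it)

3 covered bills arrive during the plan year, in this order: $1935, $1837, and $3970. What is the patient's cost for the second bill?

Claim 1 ($1935): $363 finishes the deductible; $1572 goes to coinsurance; coinsurance $1572 × 30% = $471.60. Cost to patient: $834.60. OOP to date $834.60.
Claim 2 ($1837): deductible already satisfied, so patient's share is 30% × $1837 = $551.10. OOP would hit $1385.70 > $1150, so the cap limits the patient to $1150 − $834.60 = $315.40.

$315.40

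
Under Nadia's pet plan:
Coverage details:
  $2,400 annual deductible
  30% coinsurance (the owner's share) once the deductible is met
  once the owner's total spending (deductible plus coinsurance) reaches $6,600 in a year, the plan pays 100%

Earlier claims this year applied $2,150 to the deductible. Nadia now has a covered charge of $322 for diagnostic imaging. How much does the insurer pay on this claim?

$50.40

Deductible still to meet: $2,400 − $2,150 = $250.
The remaining $72 (= $322 − $250) moves to coinsurance.
Coinsurance: $72 × 30% = $21.60.
So the owner owes $250 + $21.60 = $271.60 before any cap.
Cumulative spending $2,150 + $271.60 = $2,421.60 stays under the $6,600 maximum.
The plan picks up $322 − $271.60 = $50.40.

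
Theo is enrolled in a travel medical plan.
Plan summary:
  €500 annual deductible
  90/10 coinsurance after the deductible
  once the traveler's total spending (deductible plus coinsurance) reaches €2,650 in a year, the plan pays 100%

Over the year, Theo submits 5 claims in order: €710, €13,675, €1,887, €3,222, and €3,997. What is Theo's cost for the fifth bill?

€250.60

Claim 1 — €710: €500 to deductible, leaving €210; coinsurance €210 × 10% = €21. Cost to traveler: €521. OOP to date €521.
Claim 2 — €13,675: deductible met; 10% of €13,675 = €1,367.50. Cost to traveler: €1,367.50. OOP to date €1,888.50.
Claim 3 — €1,887: 10% coinsurance on €1,887 = €188.70. Traveler pays €188.70; OOP now €2,077.20.
Claim 4 — €3,222: 10% coinsurance on €3,222 = €322.20. Traveler owes €322.20 (running OOP €2,399.40).
Claim 5 — €3,997: 10% coinsurance on €3,997 = €399.70. OOP would hit €2,799.10 > €2,650, so the cap limits the traveler to €2,650 − €2,399.40 = €250.60.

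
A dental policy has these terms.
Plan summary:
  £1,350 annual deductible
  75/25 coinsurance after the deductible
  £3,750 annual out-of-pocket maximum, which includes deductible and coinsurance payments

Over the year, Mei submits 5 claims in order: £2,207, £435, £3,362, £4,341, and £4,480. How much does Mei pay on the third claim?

£840.50

Bill 1, £2,207: deductible takes £1,350, £857 remains; coinsurance £857 × 25% = £214.25. Cost to patient: £1,564.25. OOP to date £1,564.25.
Bill 2, £435: deductible already satisfied, so patient's share is 25% × £435 = £108.75. Patient pays £108.75; OOP now £1,673.
Bill 3, £3,362: 25% coinsurance on £3,362 = £840.50. Patient owes £840.50 (running OOP £2,513.50).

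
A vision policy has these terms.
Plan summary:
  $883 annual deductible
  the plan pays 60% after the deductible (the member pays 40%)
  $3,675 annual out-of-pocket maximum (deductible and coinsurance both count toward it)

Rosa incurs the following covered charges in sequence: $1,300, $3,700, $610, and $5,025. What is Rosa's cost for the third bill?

$244

Claim 1 ($1,300): $883 finishes the deductible; $417 goes to coinsurance; member's 40% is $166.80. Member owes $1,049.80 (running OOP $1,049.80).
Claim 2 ($3,700): deductible met; 40% of $3,700 = $1,480. Member owes $1,480 (running OOP $2,529.80).
Claim 3 ($610): deductible met; 40% of $610 = $244. Member owes $244 (running OOP $2,773.80).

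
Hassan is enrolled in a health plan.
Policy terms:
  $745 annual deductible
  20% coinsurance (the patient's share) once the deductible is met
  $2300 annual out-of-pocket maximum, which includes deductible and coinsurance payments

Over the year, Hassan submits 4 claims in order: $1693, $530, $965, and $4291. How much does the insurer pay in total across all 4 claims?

$5387.20

Claim 1 ($1693): $745 to deductible, leaving $948; patient's 20% is $189.60. Patient owes $934.60 (running OOP $934.60). Plan pays $1693 − $934.60 = $758.40.
Claim 2 ($530): 20% coinsurance on $530 = $106. Cost to patient: $106. OOP to date $1040.60. Insurer: $530 − $106 = $424.
Claim 3 ($965): 20% coinsurance on $965 = $193. Patient pays $193; OOP now $1233.60. Insurer: $965 − $193 = $772.
Claim 4 ($4291): deductible already satisfied, so patient's share is 20% × $4291 = $858.20. Patient owes $858.20 (running OOP $2091.80). Insurer: $4291 − $858.20 = $3432.80.
Insurer total = bills − patient's total = $7479 − $2091.80 = $5387.20.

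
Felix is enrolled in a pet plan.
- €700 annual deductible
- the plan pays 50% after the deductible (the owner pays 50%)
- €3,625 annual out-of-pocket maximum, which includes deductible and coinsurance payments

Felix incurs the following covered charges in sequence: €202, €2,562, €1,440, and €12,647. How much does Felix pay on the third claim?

Claim 1 — €202: fully absorbed by the deductible. Cost to owner: €202. OOP to date €202.
Claim 2 — €2,562: deductible takes €498, €2,064 remains; coinsurance €2,064 × 50% = €1,032. Cost to owner: €1,530. OOP to date €1,732.
Claim 3 — €1,440: 50% coinsurance on €1,440 = €720. Cost to owner: €720. OOP to date €2,452.

€720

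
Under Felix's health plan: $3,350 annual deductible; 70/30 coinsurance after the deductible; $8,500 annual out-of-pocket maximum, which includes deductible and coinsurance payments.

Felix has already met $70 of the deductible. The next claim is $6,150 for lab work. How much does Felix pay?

$4,141

Remaining deductible: $3,350 − $70 = $3,280.
That leaves $6,150 − $3,280 = $2,870 for coinsurance.
30% of $2,870 = $861 falls to the patient.
That puts the patient's cost at $3,280 + $861 = $4,141 before any cap.
Cumulative spending $70 + $4,141 = $4,211 stays under the $8,500 maximum.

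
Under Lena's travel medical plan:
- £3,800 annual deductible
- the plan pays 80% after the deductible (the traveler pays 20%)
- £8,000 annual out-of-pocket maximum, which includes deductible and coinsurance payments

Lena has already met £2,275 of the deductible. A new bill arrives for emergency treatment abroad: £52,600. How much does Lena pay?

Deductible still to meet: £3,800 − £2,275 = £1,525.
The remaining £51,075 (= £52,600 − £1,525) moves to coinsurance.
Coinsurance: £51,075 × 20% = £10,215.
That puts the traveler's cost at £1,525 + £10,215 = £11,740 before any cap.
Year-to-date out-of-pocket would reach £2,275 + £11,740 = £14,015, above the £8,000 maximum, so the traveler pays only £8,000 − £2,275 = £5,725.

£5,725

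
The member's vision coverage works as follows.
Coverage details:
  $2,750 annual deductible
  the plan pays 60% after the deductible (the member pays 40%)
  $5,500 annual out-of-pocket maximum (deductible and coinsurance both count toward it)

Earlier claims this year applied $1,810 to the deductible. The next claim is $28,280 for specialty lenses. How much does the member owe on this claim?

Remaining deductible: $2,750 − $1,810 = $940.
After the $940 deductible portion, $28,280 − $940 = $27,340 is subject to coinsurance.
Member's 40% share of $27,340 is $10,936.
So the member owes $940 + $10,936 = $11,876 before any cap.
Year-to-date out-of-pocket would reach $1,810 + $11,876 = $13,686, above the $5,500 maximum, so the member pays only $5,500 − $1,810 = $3,690.

$3,690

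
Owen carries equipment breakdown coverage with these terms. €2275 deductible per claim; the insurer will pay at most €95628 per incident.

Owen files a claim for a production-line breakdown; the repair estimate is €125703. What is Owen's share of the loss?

Subtract the deductible: €125703 − €2275 = €123428.
€123428 exceeds the €95628 limit, so the insurer pays the limit: €95628.
Out of pocket: €125703 − €95628 = €30075.

€30075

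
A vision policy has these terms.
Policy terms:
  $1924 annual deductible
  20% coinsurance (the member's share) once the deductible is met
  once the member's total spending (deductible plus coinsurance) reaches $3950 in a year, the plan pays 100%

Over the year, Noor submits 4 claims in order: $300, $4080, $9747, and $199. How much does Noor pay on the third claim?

$1534.80

Claim 1 — $300: all of it applies to the deductible. Cost to member: $300. OOP to date $300.
Claim 2 — $4080: $1624 to deductible, leaving $2456; member's 20% is $491.20. Cost to member: $2115.20. OOP to date $2415.20.
Claim 3 — $9747: deductible already satisfied, so member's share is 20% × $9747 = $1949.40. Adding that to $2415.20 gives $4364.60, past the $3950 cap; member pays only $3950 − $2415.20 = $1534.80.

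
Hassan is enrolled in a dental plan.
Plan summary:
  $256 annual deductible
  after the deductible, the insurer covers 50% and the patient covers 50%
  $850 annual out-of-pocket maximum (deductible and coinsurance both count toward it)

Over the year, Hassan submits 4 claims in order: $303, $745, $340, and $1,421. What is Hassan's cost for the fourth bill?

$28

Bill 1, $303: $256 finishes the deductible; $47 goes to coinsurance; patient's 50% is $23.50. Patient owes $279.50 (running OOP $279.50).
Bill 2, $745: 50% coinsurance on $745 = $372.50. Patient owes $372.50 (running OOP $652).
Bill 3, $340: 50% coinsurance on $340 = $170. Cost to patient: $170. OOP to date $822.
Bill 4, $1,421: deductible met; 50% of $1,421 = $710.50. That would push OOP to $1,532.50, over the $850 cap, so patient pays $850 − $822 = $28.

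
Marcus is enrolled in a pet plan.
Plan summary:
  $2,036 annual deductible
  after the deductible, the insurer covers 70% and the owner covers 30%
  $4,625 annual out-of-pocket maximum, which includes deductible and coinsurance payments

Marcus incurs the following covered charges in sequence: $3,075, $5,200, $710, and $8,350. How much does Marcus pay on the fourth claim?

Bill 1, $3,075: deductible takes $2,036, $1,039 remains; owner's 30% is $311.70. Owner owes $2,347.70 (running OOP $2,347.70).
Bill 2, $5,200: deductible already satisfied, so owner's share is 30% × $5,200 = $1,560. Owner owes $1,560 (running OOP $3,907.70).
Bill 3, $710: deductible already satisfied, so owner's share is 30% × $710 = $213. Cost to owner: $213. OOP to date $4,120.70.
Bill 4, $8,350: deductible met; 30% of $8,350 = $2,505. Adding that to $4,120.70 gives $6,625.70, past the $4,625 cap; owner pays only $4,625 − $4,120.70 = $504.30.

$504.30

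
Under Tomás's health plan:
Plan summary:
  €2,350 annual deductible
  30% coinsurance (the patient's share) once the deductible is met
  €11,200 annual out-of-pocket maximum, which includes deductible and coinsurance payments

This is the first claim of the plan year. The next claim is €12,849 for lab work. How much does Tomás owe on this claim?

The full €2,350 deductible is still open; €2,350 of this bill applies to it.
That leaves €12,849 − €2,350 = €10,499 for coinsurance.
Coinsurance: €10,499 × 30% = €3,149.70.
That puts the patient's cost at €2,350 + €3,149.70 = €5,499.70 before any cap.
Year-to-date out-of-pocket becomes €0 + €5,499.70 = €5,499.70, still under the €11,200 maximum, so no cap applies.

€5,499.70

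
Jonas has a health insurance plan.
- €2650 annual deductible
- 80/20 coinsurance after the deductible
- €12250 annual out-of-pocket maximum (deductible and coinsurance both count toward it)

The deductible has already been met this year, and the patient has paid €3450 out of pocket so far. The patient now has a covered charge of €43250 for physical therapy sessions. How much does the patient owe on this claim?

€8650

The deductible is already satisfied, so the full bill goes to coinsurance.
Patient's 20% share of €43250 is €8650.
Total out-of-pocket so far would be €3450 + €8650 = €12100, below the €12250 cap — no reduction.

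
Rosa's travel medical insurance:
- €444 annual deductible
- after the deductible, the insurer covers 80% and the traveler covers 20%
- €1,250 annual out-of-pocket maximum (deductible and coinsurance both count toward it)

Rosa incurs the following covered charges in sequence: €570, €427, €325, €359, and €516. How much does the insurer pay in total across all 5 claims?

€1,402.40

Claim 1 (€570): deductible takes €444, €126 remains; traveler's 20% is €25.20. Cost to traveler: €469.20. OOP to date €469.20. Plan pays €570 − €469.20 = €100.80.
Claim 2 (€427): deductible already satisfied, so traveler's share is 20% × €427 = €85.40. Cost to traveler: €85.40. OOP to date €554.60. Insurer: €427 − €85.40 = €341.60.
Claim 3 (€325): 20% coinsurance on €325 = €65. Traveler owes €65 (running OOP €619.60). Insurer: €325 − €65 = €260.
Claim 4 (€359): 20% coinsurance on €359 = €71.80. Traveler pays €71.80; OOP now €691.40. Plan pays €359 − €71.80 = €287.20.
Claim 5 (€516): deductible met; 20% of €516 = €103.20. Traveler pays €103.20; OOP now €794.60. Plan pays €516 − €103.20 = €412.80.
Insurer total = bills − traveler's total = €2,197 − €794.60 = €1,402.40.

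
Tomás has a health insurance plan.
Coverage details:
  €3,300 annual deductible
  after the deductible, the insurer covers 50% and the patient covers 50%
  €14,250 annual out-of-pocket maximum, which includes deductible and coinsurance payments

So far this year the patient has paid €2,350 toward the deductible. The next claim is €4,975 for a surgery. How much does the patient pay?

€2,962.50

€2,350 of the €3,300 deductible is already met, leaving €950.
That leaves €4,975 − €950 = €4,025 for coinsurance.
Coinsurance: €4,025 × 50% = €2,012.50.
Patient responsibility before any cap: €950 + €2,012.50 = €2,962.50.
Total out-of-pocket so far would be €2,350 + €2,962.50 = €5,312.50, below the €14,250 cap — no reduction.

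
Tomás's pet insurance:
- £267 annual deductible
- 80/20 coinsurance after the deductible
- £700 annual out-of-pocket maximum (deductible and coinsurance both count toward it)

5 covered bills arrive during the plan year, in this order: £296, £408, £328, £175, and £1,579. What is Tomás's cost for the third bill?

Claim 1 — £296: £267 to deductible, leaving £29; owner's 20% is £5.80. Owner owes £272.80 (running OOP £272.80).
Claim 2 — £408: deductible already satisfied, so owner's share is 20% × £408 = £81.60. Owner pays £81.60; OOP now £354.40.
Claim 3 — £328: deductible met; 20% of £328 = £65.60. Owner owes £65.60 (running OOP £420).

£65.60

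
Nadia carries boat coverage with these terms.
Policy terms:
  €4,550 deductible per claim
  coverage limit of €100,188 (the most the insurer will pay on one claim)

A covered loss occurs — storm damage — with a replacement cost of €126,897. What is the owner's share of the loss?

€26,709

After the deductible, €126,897 − €4,550 = €122,347 remains.
Since €122,347 > €100,188, the payout is capped at €100,188.
The owner bears the rest of the original loss: €126,897 − €100,188 = €26,709.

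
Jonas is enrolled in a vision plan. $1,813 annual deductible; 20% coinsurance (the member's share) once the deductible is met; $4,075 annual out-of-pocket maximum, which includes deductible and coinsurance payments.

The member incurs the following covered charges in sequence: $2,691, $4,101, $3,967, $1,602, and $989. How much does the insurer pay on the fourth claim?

Bill 1, $2,691: $1,813 to deductible, leaving $878; member's 20% is $175.60. Member pays $1,988.60; OOP now $1,988.60. Plan pays $2,691 − $1,988.60 = $702.40.
Bill 2, $4,101: deductible already satisfied, so member's share is 20% × $4,101 = $820.20. Member pays $820.20; OOP now $2,808.80. Plan pays $4,101 − $820.20 = $3,280.80.
Bill 3, $3,967: 20% coinsurance on $3,967 = $793.40. Cost to member: $793.40. OOP to date $3,602.20. Plan pays $3,967 − $793.40 = $3,173.60.
Bill 4, $1,602: 20% coinsurance on $1,602 = $320.40. Member owes $320.40 (running OOP $3,922.60). Plan pays $1,602 − $320.40 = $1,281.60.

$1,281.60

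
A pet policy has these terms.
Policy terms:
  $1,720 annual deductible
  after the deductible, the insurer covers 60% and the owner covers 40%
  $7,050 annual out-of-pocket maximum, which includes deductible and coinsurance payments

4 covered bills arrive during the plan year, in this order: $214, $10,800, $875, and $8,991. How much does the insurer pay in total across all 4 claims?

Claim 1 — $214: all of it applies to the deductible. Owner pays $214; OOP now $214. Insurer: $214 − $214 = $0.
Claim 2 — $10,800: $1,506 finishes the deductible; $9,294 goes to coinsurance; 40% of $9,294 = $3,717.60. Owner pays $5,223.60; OOP now $5,437.60. Insurer: $10,800 − $5,223.60 = $5,576.40.
Claim 3 — $875: deductible already satisfied, so owner's share is 40% × $875 = $350. Cost to owner: $350. OOP to date $5,787.60. Plan pays $875 − $350 = $525.
Claim 4 — $8,991: deductible already satisfied, so owner's share is 40% × $8,991 = $3,596.40. Adding that to $5,787.60 gives $9,384, past the $7,050 cap; owner pays only $7,050 − $5,787.60 = $1,262.40. Plan pays $8,991 − $1,262.40 = $7,728.60.
Insurer total = bills − owner's total = $20,880 − $7,050 = $13,830.

$13,830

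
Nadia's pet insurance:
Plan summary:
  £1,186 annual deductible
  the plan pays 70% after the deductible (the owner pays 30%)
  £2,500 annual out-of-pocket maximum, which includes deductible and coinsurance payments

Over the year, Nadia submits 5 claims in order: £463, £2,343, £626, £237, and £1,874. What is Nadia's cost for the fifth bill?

Claim 1 (£463): all of it applies to the deductible. Owner owes £463 (running OOP £463).
Claim 2 (£2,343): £723 to deductible, leaving £1,620; coinsurance £1,620 × 30% = £486. Owner pays £1,209; OOP now £1,672.
Claim 3 (£626): 30% coinsurance on £626 = £187.80. Owner owes £187.80 (running OOP £1,859.80).
Claim 4 (£237): 30% coinsurance on £237 = £71.10. Owner pays £71.10; OOP now £1,930.90.
Claim 5 (£1,874): deductible met; 30% of £1,874 = £562.20. Owner owes £562.20 (running OOP £2,493.10).

£562.20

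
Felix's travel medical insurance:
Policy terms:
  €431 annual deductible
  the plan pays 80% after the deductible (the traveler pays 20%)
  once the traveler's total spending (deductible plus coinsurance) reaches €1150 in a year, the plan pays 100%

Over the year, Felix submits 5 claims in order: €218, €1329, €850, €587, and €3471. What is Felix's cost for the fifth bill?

€208.40

Claim 1 — €218: entire amount goes to the deductible. Traveler owes €218 (running OOP €218).
Claim 2 — €1329: €213 to deductible, leaving €1116; 20% of €1116 = €223.20. Traveler owes €436.20 (running OOP €654.20).
Claim 3 — €850: deductible met; 20% of €850 = €170. Traveler owes €170 (running OOP €824.20).
Claim 4 — €587: deductible met; 20% of €587 = €117.40. Traveler pays €117.40; OOP now €941.60.
Claim 5 — €3471: 20% coinsurance on €3471 = €694.20. Adding that to €941.60 gives €1635.80, past the €1150 cap; traveler pays only €1150 − €941.60 = €208.40.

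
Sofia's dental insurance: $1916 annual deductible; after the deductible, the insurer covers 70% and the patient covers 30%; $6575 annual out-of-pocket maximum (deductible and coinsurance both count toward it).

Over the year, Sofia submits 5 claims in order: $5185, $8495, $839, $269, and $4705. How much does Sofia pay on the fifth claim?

Claim 1 — $5185: $1916 finishes the deductible; $3269 goes to coinsurance; 30% of $3269 = $980.70. Patient pays $2896.70; OOP now $2896.70.
Claim 2 — $8495: deductible already satisfied, so patient's share is 30% × $8495 = $2548.50. Patient pays $2548.50; OOP now $5445.20.
Claim 3 — $839: deductible already satisfied, so patient's share is 30% × $839 = $251.70. Patient pays $251.70; OOP now $5696.90.
Claim 4 — $269: 30% coinsurance on $269 = $80.70. Patient owes $80.70 (running OOP $5777.60).
Claim 5 — $4705: 30% coinsurance on $4705 = $1411.50. That would push OOP to $7189.10, over the $6575 cap, so patient pays $6575 − $5777.60 = $797.40.

$797.40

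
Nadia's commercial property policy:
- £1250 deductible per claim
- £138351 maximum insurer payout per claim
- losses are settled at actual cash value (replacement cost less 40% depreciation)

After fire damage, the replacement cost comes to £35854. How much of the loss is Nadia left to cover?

Depreciate 40%: the covered value is £35854 × 0.6 = £21512.40.
Subtract the deductible: £21512.40 − £1250 = £20262.40.
£20262.40 is within the £138351 limit, so the insurer pays £20262.40.
The business bears the rest of the original loss: £35854 − £20262.40 = £15591.60.

£15591.60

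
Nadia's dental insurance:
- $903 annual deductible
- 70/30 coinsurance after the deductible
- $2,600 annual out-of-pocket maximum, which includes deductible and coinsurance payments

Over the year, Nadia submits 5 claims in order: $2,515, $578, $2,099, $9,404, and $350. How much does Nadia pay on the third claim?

Claim 1 — $2,515: $903 to deductible, leaving $1,612; patient's 30% is $483.60. Cost to patient: $1,386.60. OOP to date $1,386.60.
Claim 2 — $578: deductible met; 30% of $578 = $173.40. Cost to patient: $173.40. OOP to date $1,560.
Claim 3 — $2,099: 30% coinsurance on $2,099 = $629.70. Patient pays $629.70; OOP now $2,189.70.

$629.70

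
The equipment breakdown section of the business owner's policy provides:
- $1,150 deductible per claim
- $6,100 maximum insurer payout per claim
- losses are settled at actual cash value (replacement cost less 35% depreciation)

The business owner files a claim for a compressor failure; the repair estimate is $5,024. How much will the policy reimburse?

Depreciate 35%: the covered value is $5,024 × 0.65 = $3,265.60.
Subtract the deductible: $3,265.60 − $1,150 = $2,115.60.
That's under the $6,100 cap, so the insurer reimburses the full $2,115.60.

$2,115.60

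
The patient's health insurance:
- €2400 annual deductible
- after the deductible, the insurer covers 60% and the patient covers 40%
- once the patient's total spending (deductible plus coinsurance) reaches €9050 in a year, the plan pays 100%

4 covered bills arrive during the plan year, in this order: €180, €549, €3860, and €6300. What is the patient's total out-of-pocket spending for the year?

€5795.60

Claim 1 — €180: all of it applies to the deductible. Patient pays €180; OOP now €180.
Claim 2 — €549: entire amount goes to the deductible. Patient pays €549; OOP now €729.
Claim 3 — €3860: €1671 finishes the deductible; €2189 goes to coinsurance; patient's 40% is €875.60. Patient pays €2546.60; OOP now €3275.60.
Claim 4 — €6300: 40% coinsurance on €6300 = €2520. Cost to patient: €2520. OOP to date €5795.60.
Total paid by the patient: €180 + €549 + €2546.60 + €2520 = €5795.60.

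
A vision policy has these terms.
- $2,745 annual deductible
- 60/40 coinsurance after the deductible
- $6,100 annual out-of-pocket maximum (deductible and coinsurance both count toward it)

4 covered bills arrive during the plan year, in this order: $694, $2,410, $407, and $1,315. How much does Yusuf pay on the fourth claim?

Claim 1 — $694: fully absorbed by the deductible. Member owes $694 (running OOP $694).
Claim 2 — $2,410: deductible takes $2,051, $359 remains; 40% of $359 = $143.60. Cost to member: $2,194.60. OOP to date $2,888.60.
Claim 3 — $407: deductible already satisfied, so member's share is 40% × $407 = $162.80. Member pays $162.80; OOP now $3,051.40.
Claim 4 — $1,315: deductible met; 40% of $1,315 = $526. Member owes $526 (running OOP $3,577.40).

$526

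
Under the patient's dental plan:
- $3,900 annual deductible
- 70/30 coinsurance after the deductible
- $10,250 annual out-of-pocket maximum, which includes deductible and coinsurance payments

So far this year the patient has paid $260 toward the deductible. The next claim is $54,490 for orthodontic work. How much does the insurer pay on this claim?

$44,500

$260 of the $3,900 deductible is already met, leaving $3,640.
The remaining $50,850 (= $54,490 − $3,640) moves to coinsurance.
Patient's 30% share of $50,850 is $15,255.
So the patient owes $3,640 + $15,255 = $18,895 before any cap.
Adding $18,895 to the $260 already spent would give $19,155, which exceeds the $10,250 cap; the patient pays just $10,250 − $260 = $9,990.
The insurer covers the remainder: $54,490 − $9,990 = $44,500.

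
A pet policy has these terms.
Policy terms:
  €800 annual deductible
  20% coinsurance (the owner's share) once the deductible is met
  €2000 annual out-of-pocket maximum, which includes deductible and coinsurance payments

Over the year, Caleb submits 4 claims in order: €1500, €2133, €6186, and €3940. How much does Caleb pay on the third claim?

€633.40

#1 (€1500): €800 to deductible, leaving €700; owner's 20% is €140. Cost to owner: €940. OOP to date €940.
#2 (€2133): deductible met; 20% of €2133 = €426.60. Owner pays €426.60; OOP now €1366.60.
#3 (€6186): 20% coinsurance on €6186 = €1237.20. OOP would hit €2603.80 > €2000, so the cap limits the owner to €2000 − €1366.60 = €633.40.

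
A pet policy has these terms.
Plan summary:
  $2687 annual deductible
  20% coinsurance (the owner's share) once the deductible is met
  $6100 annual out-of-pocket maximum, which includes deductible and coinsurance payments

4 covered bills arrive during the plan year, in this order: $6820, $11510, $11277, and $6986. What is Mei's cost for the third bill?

$284.40

#1 ($6820): deductible takes $2687, $4133 remains; coinsurance $4133 × 20% = $826.60. Cost to owner: $3513.60. OOP to date $3513.60.
#2 ($11510): deductible met; 20% of $11510 = $2302. Owner owes $2302 (running OOP $5815.60).
#3 ($11277): deductible already satisfied, so owner's share is 20% × $11277 = $2255.40. OOP would hit $8071 > $6100, so the cap limits the owner to $6100 − $5815.60 = $284.40.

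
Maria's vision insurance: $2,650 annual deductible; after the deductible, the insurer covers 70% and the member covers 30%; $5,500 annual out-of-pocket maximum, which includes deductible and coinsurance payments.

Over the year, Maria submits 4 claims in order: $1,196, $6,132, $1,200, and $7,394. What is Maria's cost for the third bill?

$360

Claim 1 ($1,196): fully absorbed by the deductible. Member owes $1,196 (running OOP $1,196).
Claim 2 ($6,132): $1,454 to deductible, leaving $4,678; coinsurance $4,678 × 30% = $1,403.40. Member owes $2,857.40 (running OOP $4,053.40).
Claim 3 ($1,200): deductible met; 30% of $1,200 = $360. Cost to member: $360. OOP to date $4,413.40.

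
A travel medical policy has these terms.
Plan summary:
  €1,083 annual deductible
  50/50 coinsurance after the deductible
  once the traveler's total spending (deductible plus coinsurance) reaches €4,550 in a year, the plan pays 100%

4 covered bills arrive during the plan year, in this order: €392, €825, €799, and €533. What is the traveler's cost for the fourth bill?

€266.50

#1 (€392): entire amount goes to the deductible. Cost to traveler: €392. OOP to date €392.
#2 (€825): deductible takes €691, €134 remains; coinsurance €134 × 50% = €67. Traveler pays €758; OOP now €1,150.
#3 (€799): 50% coinsurance on €799 = €399.50. Traveler pays €399.50; OOP now €1,549.50.
#4 (€533): deductible met; 50% of €533 = €266.50. Traveler pays €266.50; OOP now €1,816.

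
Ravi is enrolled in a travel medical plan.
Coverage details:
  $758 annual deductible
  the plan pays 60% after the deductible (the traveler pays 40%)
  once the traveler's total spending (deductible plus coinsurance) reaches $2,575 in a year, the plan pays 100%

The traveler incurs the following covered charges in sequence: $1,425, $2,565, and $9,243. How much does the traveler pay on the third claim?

Bill 1, $1,425: $758 to deductible, leaving $667; traveler's 40% is $266.80. Traveler owes $1,024.80 (running OOP $1,024.80).
Bill 2, $2,565: deductible met; 40% of $2,565 = $1,026. Traveler pays $1,026; OOP now $2,050.80.
Bill 3, $9,243: 40% coinsurance on $9,243 = $3,697.20. Adding that to $2,050.80 gives $5,748, past the $2,575 cap; traveler pays only $2,575 − $2,050.80 = $524.20.

$524.20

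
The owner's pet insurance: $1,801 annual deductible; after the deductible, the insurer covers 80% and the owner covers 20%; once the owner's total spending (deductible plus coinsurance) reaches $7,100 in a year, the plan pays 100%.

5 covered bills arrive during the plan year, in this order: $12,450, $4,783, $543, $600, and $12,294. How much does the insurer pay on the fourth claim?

$480

Claim 1 — $12,450: $1,801 finishes the deductible; $10,649 goes to coinsurance; coinsurance $10,649 × 20% = $2,129.80. Cost to owner: $3,930.80. OOP to date $3,930.80. Plan pays $12,450 − $3,930.80 = $8,519.20.
Claim 2 — $4,783: deductible met; 20% of $4,783 = $956.60. Cost to owner: $956.60. OOP to date $4,887.40. Plan pays $4,783 − $956.60 = $3,826.40.
Claim 3 — $543: 20% coinsurance on $543 = $108.60. Owner pays $108.60; OOP now $4,996. Plan pays $543 − $108.60 = $434.40.
Claim 4 — $600: 20% coinsurance on $600 = $120. Owner owes $120 (running OOP $5,116). Plan pays $600 − $120 = $480.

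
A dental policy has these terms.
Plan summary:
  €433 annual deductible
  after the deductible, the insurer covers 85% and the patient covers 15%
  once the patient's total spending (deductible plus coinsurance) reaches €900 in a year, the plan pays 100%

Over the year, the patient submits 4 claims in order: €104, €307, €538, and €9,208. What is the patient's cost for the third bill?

#1 (€104): entire amount goes to the deductible. Patient pays €104; OOP now €104.
#2 (€307): all of it applies to the deductible. Patient owes €307 (running OOP €411).
#3 (€538): €22 finishes the deductible; €516 goes to coinsurance; patient's 15% is €77.40. Patient pays €99.40; OOP now €510.40.

€99.40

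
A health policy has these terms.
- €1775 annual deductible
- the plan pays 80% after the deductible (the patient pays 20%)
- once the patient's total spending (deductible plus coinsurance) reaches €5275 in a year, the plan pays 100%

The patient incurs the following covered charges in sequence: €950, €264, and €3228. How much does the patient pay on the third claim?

€1094.40

Claim 1 (€950): all of it applies to the deductible. Patient pays €950; OOP now €950.
Claim 2 (€264): fully absorbed by the deductible. Patient owes €264 (running OOP €1214).
Claim 3 (€3228): €561 to deductible, leaving €2667; 20% of €2667 = €533.40. Patient owes €1094.40 (running OOP €2308.40).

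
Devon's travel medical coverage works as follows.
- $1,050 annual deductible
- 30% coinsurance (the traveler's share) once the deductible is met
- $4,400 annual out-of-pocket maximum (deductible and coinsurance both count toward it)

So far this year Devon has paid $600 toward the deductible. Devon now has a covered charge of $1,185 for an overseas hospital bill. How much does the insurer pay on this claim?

$600 of the $1,050 deductible is already met, leaving $450.
After the $450 deductible portion, $1,185 − $450 = $735 is subject to coinsurance.
30% of $735 = $220.50 falls to the traveler.
Traveler responsibility before any cap: $450 + $220.50 = $670.50.
Total out-of-pocket so far would be $600 + $670.50 = $1,270.50, below the $4,400 cap — no reduction.
The plan picks up $1,185 − $670.50 = $514.50.

$514.50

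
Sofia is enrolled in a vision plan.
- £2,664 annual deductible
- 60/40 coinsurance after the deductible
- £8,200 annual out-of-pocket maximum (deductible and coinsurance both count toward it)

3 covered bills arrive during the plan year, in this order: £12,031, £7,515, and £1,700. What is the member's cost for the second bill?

£1,789.20

#1 (£12,031): £2,664 finishes the deductible; £9,367 goes to coinsurance; coinsurance £9,367 × 40% = £3,746.80. Cost to member: £6,410.80. OOP to date £6,410.80.
#2 (£7,515): deductible already satisfied, so member's share is 40% × £7,515 = £3,006. Adding that to £6,410.80 gives £9,416.80, past the £8,200 cap; member pays only £8,200 − £6,410.80 = £1,789.20.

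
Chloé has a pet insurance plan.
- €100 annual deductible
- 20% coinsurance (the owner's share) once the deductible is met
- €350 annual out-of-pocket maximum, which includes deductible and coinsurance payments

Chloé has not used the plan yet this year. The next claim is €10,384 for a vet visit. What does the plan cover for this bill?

€10,034

Nothing has been paid toward the €100 deductible, so the first €100 of this charge is applied there.
The remaining €10,284 (= €10,384 − €100) moves to coinsurance.
20% of €10,284 = €2,056.80 falls to the owner.
So the owner owes €100 + €2,056.80 = €2,156.80 before any cap.
That would bring total out-of-pocket to €2,156.80, past the €350 cap. The owner is capped at €350 − €0 = €350 on this claim.
The plan picks up €10,384 − €350 = €10,034.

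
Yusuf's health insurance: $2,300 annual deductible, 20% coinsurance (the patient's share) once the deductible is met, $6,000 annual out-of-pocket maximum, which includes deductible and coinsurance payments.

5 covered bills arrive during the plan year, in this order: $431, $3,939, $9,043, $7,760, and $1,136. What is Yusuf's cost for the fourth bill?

Claim 1 ($431): all of it applies to the deductible. Patient pays $431; OOP now $431.
Claim 2 ($3,939): $1,869 to deductible, leaving $2,070; coinsurance $2,070 × 20% = $414. Patient owes $2,283 (running OOP $2,714).
Claim 3 ($9,043): deductible met; 20% of $9,043 = $1,808.60. Patient owes $1,808.60 (running OOP $4,522.60).
Claim 4 ($7,760): deductible already satisfied, so patient's share is 20% × $7,760 = $1,552. That would push OOP to $6,074.60, over the $6,000 cap, so patient pays $6,000 − $4,522.60 = $1,477.40.

$1,477.40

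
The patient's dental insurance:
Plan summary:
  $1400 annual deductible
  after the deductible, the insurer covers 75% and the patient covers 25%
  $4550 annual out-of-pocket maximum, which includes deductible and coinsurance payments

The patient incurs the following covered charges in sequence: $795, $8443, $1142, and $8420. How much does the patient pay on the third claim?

$285.50

Bill 1, $795: fully absorbed by the deductible. Patient owes $795 (running OOP $795).
Bill 2, $8443: $605 to deductible, leaving $7838; coinsurance $7838 × 25% = $1959.50. Patient owes $2564.50 (running OOP $3359.50).
Bill 3, $1142: deductible already satisfied, so patient's share is 25% × $1142 = $285.50. Patient owes $285.50 (running OOP $3645).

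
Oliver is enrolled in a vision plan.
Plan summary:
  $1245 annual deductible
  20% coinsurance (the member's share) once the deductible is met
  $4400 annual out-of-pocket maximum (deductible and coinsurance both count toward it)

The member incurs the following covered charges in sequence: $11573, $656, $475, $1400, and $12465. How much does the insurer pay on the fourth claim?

$1120

#1 ($11573): $1245 finishes the deductible; $10328 goes to coinsurance; member's 20% is $2065.60. Member owes $3310.60 (running OOP $3310.60). Insurer: $11573 − $3310.60 = $8262.40.
#2 ($656): 20% coinsurance on $656 = $131.20. Member owes $131.20 (running OOP $3441.80). Insurer: $656 − $131.20 = $524.80.
#3 ($475): deductible met; 20% of $475 = $95. Member pays $95; OOP now $3536.80. Plan pays $475 − $95 = $380.
#4 ($1400): deductible met; 20% of $1400 = $280. Member owes $280 (running OOP $3816.80). Insurer: $1400 − $280 = $1120.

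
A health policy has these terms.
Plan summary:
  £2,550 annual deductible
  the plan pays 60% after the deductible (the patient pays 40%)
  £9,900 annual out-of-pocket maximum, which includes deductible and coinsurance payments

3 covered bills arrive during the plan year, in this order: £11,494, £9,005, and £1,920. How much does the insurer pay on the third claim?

£1,749.60

Claim 1 (£11,494): deductible takes £2,550, £8,944 remains; 40% of £8,944 = £3,577.60. Patient owes £6,127.60 (running OOP £6,127.60). Plan pays £11,494 − £6,127.60 = £5,366.40.
Claim 2 (£9,005): 40% coinsurance on £9,005 = £3,602. Cost to patient: £3,602. OOP to date £9,729.60. Insurer: £9,005 − £3,602 = £5,403.
Claim 3 (£1,920): deductible met; 40% of £1,920 = £768. That would push OOP to £10,497.60, over the £9,900 cap, so patient pays £9,900 − £9,729.60 = £170.40. Plan pays £1,920 − £170.40 = £1,749.60.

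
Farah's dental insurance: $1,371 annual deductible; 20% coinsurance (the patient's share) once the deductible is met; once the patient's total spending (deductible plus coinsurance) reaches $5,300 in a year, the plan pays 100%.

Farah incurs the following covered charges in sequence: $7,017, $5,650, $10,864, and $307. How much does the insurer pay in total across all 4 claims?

$18,538

Bill 1, $7,017: deductible takes $1,371, $5,646 remains; patient's 20% is $1,129.20. Patient pays $2,500.20; OOP now $2,500.20. Insurer: $7,017 − $2,500.20 = $4,516.80.
Bill 2, $5,650: deductible met; 20% of $5,650 = $1,130. Cost to patient: $1,130. OOP to date $3,630.20. Insurer: $5,650 − $1,130 = $4,520.
Bill 3, $10,864: deductible already satisfied, so patient's share is 20% × $10,864 = $2,172.80. OOP would hit $5,803 > $5,300, so the cap limits the patient to $5,300 − $3,630.20 = $1,669.80. Insurer: $10,864 − $1,669.80 = $9,194.20.
Bill 4, $307: deductible met; 20% of $307 = $61.40. OOP would hit $5,361.40 > $5,300, so the cap limits the patient to $5,300 − $5,300 = $0. Insurer: $307 − $0 = $307.
Insurer total = bills − patient's total = $23,838 − $5,300 = $18,538.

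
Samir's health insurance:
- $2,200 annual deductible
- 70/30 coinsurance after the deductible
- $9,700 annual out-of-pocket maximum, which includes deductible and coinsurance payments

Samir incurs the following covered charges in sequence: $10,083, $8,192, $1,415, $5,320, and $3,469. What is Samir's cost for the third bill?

Claim 1 — $10,083: deductible takes $2,200, $7,883 remains; patient's 30% is $2,364.90. Patient owes $4,564.90 (running OOP $4,564.90).
Claim 2 — $8,192: deductible already satisfied, so patient's share is 30% × $8,192 = $2,457.60. Cost to patient: $2,457.60. OOP to date $7,022.50.
Claim 3 — $1,415: 30% coinsurance on $1,415 = $424.50. Cost to patient: $424.50. OOP to date $7,447.

$424.50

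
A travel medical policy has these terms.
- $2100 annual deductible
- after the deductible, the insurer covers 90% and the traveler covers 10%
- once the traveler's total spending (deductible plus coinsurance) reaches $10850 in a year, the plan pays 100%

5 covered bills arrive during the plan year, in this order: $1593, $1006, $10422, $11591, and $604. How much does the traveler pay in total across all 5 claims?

$4411.60

#1 ($1593): all of it applies to the deductible. Traveler pays $1593; OOP now $1593.
#2 ($1006): $507 finishes the deductible; $499 goes to coinsurance; traveler's 10% is $49.90. Traveler owes $556.90 (running OOP $2149.90).
#3 ($10422): deductible met; 10% of $10422 = $1042.20. Cost to traveler: $1042.20. OOP to date $3192.10.
#4 ($11591): deductible already satisfied, so traveler's share is 10% × $11591 = $1159.10. Traveler owes $1159.10 (running OOP $4351.20).
#5 ($604): 10% coinsurance on $604 = $60.40. Traveler owes $60.40 (running OOP $4411.60).
Summing the traveler's payments: $1593 + $556.90 + $1042.20 + $1159.10 + $60.40 = $4411.60.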